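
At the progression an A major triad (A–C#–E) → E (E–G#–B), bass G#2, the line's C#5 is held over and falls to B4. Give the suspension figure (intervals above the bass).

4–3 suspension.

At the second chord the bass is G#2. The suspended C#5 lies a fourth above the bass; after resolving down by step to B4, the interval above the bass becomes a third.
Suspension figures are named by those two intervals: 4–3.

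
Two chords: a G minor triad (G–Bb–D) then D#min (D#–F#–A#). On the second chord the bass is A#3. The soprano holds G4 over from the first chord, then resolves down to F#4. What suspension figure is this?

At the second chord the bass is A#3. The suspended G4 lies a seventh above the bass; after resolving down by step to F#4, the interval above the bass becomes a sixth.
Suspension figures are named by those two intervals: 7–6.

7–6 suspension.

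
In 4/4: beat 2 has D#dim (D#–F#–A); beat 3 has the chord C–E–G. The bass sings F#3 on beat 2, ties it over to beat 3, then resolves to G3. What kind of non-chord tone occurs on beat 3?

The harmony at that moment is C major triad (C, E, G); F#3 is not a chord tone.
It is held over (the same pitch as the preceding F#3) and left by step up to G3.
Held over from the previous chord and resolving up by step — a retardation.

Retardation.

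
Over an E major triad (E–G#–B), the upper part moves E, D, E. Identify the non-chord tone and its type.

D is a neighbor tone.

The harmony at that moment is E major triad (E, G#, B); D is not a chord tone.
It is approached by step down from E and left by step up to E.
Step away and step back to the same note — a neighbor tone (lower neighbor).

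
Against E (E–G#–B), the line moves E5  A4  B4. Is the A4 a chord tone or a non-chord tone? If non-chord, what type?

The harmony at that moment is E major triad (E, G#, B); A4 is not a chord tone.
It is approached by leap down from E5 and left by step up to B4.
Leap in, step out — an appoggiatura.

Non-chord tone — an appoggiatura.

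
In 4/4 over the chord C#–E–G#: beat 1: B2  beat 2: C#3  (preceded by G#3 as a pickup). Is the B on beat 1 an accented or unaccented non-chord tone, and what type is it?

The harmony at that moment is C# minor triad (C#, E, G#); B2 is not a chord tone.
It is approached by leap down from G#3 and left by step up to C#3.
Leap in, step out — an appoggiatura.
It falls on the downbeat, so it is accented.

Accented appoggiatura.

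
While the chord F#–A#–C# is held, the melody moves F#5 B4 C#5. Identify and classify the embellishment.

B4 is an appoggiatura.

The harmony at that moment is F# major triad (F#, A#, C#); B4 is not a chord tone.
It is approached by leap down from F#5 and left by step up to C#5.
Leap in, step out — an appoggiatura.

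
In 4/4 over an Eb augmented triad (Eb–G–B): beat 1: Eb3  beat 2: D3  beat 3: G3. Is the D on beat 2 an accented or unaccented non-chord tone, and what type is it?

The harmony at that moment is Eb augmented triad (Eb, G, B); D3 is not a chord tone.
It is approached by step down from Eb3 and left by leap up to G3.
Step in, leap out — an escape tone.
It falls on a weak beat, so it is unaccented.

Unaccented escape tone.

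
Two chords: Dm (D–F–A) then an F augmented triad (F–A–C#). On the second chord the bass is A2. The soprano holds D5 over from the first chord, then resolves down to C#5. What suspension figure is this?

4–3 suspension.

At the second chord the bass is A2. The suspended D5 lies a fourth above the bass; after resolving down by step to C#5, the interval above the bass becomes a third.
Suspension figures are named by those two intervals: 4–3.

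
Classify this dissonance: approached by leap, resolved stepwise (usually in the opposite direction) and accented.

Approach: by leap. Departure: by step. Metric position: strong.
Leap in, step out, in a metrically strong position — an appoggiatura. (It is the mirror image of the escape tone, which steps in and leaps out from a weak position.)

Appoggiatura.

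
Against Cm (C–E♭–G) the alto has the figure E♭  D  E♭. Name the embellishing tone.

D is a neighbor tone.

The harmony at that moment is C minor triad (C, E♭, G); D is not a chord tone.
It is approached by step down from E♭ and left by step up to E♭.
Step away and step back to the same note — a neighbor tone (lower neighbor).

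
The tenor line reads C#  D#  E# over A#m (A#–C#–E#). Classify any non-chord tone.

The harmony at that moment is A# minor triad (A#, C#, E#); D# is not a chord tone.
It is approached by step up from C# and left by step up to E#.
Step in, step out in the same direction — a passing tone.

D# is a passing tone.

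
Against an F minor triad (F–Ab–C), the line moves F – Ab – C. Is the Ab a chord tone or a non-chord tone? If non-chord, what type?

F minor triad contains F, Ab, C; Ab is the third, so it is a chord tone.

Chord tone (the third of F minor triad).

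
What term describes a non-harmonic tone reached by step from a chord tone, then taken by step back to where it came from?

Approach: by step. Departure: by step in the opposite direction, back to the starting pitch.
Stepwise on both sides but reversing to return to the same chord tone — a neighbor tone. (Had it continued onward in the same direction it would be a passing tone instead.)

Neighbor tone.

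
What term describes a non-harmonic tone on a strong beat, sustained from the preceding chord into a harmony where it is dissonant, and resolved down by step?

Suspension.

Approach: by preparation — the pitch is first a chord tone, then held (tied or repeated) while the harmony changes under it. Departure: down by step. Metric position: strong.
A prepared dissonance that resolves downward by step — a suspension. (The same figure resolving upward would be a retardation.)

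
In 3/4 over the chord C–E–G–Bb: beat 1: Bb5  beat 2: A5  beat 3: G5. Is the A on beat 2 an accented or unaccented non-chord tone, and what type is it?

The harmony at that moment is C dominant seventh chord (C, E, G, Bb); A5 is not a chord tone.
It is approached by step down from Bb5 and left by step down to G5.
Step in, step out in the same direction — a passing tone.
It falls on a weak beat, so it is unaccented.

Unaccented passing tone.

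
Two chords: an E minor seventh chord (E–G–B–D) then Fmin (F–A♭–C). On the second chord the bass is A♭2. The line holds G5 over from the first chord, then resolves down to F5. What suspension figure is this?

At the second chord the bass is A♭2. The suspended G5 lies a seventh above the bass; after resolving down by step to F5, the interval above the bass becomes a sixth.
Suspension figures are named by those two intervals: 7–6.

7–6 suspension.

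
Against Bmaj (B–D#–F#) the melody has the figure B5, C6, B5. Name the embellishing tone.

C6 is a neighbor tone.

The harmony at that moment is B major triad (B, D#, F#); C6 is not a chord tone.
It is approached by step up from B5 and left by step down to B5.
Step away and step back to the same note — a neighbor tone (upper neighbor).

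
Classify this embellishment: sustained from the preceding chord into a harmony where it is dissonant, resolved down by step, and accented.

Suspension.

Approach: by preparation — the pitch is first a chord tone, then held (tied or repeated) while the harmony changes under it. Departure: down by step. Metric position: strong.
A prepared dissonance that resolves downward by step — a suspension. (The same figure resolving upward would be a retardation.)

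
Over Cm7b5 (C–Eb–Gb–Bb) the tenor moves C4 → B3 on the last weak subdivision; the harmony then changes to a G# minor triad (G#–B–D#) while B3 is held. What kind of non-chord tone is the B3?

The harmony at that moment is C half-diminished seventh chord (C, Eb, Gb, Bb); B3 is not a chord tone.
It is approached by step down from C4 and then sustained as the same pitch into the next harmony.
Arriving early and becoming a chord tone when the harmony changes — an anticipation.

B3 is an anticipation.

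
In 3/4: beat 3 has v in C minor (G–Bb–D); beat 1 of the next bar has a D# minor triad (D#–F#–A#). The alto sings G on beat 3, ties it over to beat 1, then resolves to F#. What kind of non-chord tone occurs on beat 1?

The harmony at that moment is D# minor triad (D#, F#, A#); G is not a chord tone.
It is held over (the same pitch as the preceding G) and left by step down to F#.
Held over from the previous chord and resolving down by step — a suspension.

Suspension.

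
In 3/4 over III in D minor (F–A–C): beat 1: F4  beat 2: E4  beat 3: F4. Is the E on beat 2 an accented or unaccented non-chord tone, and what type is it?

Unaccented neighbor tone.

The harmony at that moment is F major triad (F, A, C); E4 is not a chord tone.
It is approached by step down from F4 and left by step up to F4.
Step away and step back to the same note — a neighbor tone (lower neighbor).
It falls on a weak beat, so it is unaccented.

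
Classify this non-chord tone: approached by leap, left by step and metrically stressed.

Appoggiatura.

Approach: by leap. Departure: by step. Metric position: strong.
Leap in, step out, in a metrically strong position — an appoggiatura. (It is the mirror image of the escape tone, which steps in and leaps out from a weak position.)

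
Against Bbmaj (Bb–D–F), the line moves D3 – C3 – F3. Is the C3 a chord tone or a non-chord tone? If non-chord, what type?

The harmony at that moment is Bb major triad (Bb, D, F); C3 is not a chord tone.
It is approached by step down from D3 and left by leap up to F3.
Step in, leap out — an escape tone.

Non-chord tone — an escape tone.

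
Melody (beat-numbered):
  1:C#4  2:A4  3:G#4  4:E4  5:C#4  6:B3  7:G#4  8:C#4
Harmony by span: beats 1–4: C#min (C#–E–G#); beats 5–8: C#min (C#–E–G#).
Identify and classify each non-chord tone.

A4 (beat 2) — appoggiatura; B3 (beat 6) — escape tone.

The harmony at that moment is C# minor triad (C#, E, G#); A4 is not a chord tone.
It is approached by leap up from C#4 and left by step down to G#4.
Leap in, step out — an appoggiatura.
The harmony at that moment is C# minor triad (C#, E, G#); B3 is not a chord tone.
It is approached by step down from C#4 and left by leap up to G#4.
Step in, leap out — an escape tone.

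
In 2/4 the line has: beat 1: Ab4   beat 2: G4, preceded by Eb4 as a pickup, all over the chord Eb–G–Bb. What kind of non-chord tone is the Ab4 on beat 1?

Appoggiatura.

The harmony at that moment is Eb major triad (Eb, G, Bb); Ab4 is not a chord tone.
It is approached by leap up from Eb4 and left by step down to G4.
Leap in, step out, metrically accented — an appoggiatura.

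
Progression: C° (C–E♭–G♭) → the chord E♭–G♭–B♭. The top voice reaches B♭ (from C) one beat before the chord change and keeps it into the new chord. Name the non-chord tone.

B♭ is an anticipation.

The harmony at that moment is C diminished triad (C, E♭, G♭); B♭ is not a chord tone.
It is approached by step down from C and then sustained as the same pitch into the next harmony.
Arriving early and becoming a chord tone when the harmony changes — an anticipation.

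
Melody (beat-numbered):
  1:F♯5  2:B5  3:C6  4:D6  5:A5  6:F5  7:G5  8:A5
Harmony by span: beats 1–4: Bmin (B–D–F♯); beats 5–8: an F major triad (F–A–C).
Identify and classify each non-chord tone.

The harmony at that moment is B minor triad (B, D, F♯); C6 is not a chord tone.
It is approached by step up from B5 and left by step up to D6.
Step in, step out in the same direction — a passing tone.
The harmony at that moment is F major triad (F, A, C); G5 is not a chord tone.
It is approached by step up from F5 and left by step up to A5.
Step in, step out in the same direction — a passing tone.

C6 (beat 3) — passing tone; G5 (beat 7) — passing tone.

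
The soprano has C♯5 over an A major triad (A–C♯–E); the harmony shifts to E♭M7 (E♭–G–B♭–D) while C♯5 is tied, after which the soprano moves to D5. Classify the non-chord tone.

C♯5 is a retardation.

The harmony at that moment is E♭ major seventh chord (E♭, G, B♭, D); C♯5 is not a chord tone.
It is held over (the same pitch as the preceding C♯5) and left by step up to D5.
Held over from the previous chord and resolving up by step — a retardation.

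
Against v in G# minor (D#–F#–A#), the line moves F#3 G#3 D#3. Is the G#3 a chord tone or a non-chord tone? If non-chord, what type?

Non-chord tone — an escape tone.

The harmony at that moment is D# minor triad (D#, F#, A#); G#3 is not a chord tone.
It is approached by step up from F#3 and left by leap down to D#3.
Step in, leap out — an escape tone.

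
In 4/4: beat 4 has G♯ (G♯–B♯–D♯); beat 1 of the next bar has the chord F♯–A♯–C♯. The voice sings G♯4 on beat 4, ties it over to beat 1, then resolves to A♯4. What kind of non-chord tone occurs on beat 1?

Retardation.

The harmony at that moment is F♯ major triad (F♯, A♯, C♯); G♯4 is not a chord tone.
It is held over (the same pitch as the preceding G♯4) and left by step up to A♯4.
Held over from the previous chord and resolving up by step — a retardation.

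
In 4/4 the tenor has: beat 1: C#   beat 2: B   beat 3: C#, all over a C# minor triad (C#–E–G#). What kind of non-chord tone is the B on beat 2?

Lower neighbor tone.

The harmony at that moment is C# minor triad (C#, E, G#); B is not a chord tone.
It is approached by step down from C# and left by step up to C#.
Step away and step back to the same note — a neighbor tone (lower neighbor).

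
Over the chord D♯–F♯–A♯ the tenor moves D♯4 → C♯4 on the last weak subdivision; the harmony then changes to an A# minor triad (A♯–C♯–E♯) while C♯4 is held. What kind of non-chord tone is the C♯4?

The harmony at that moment is D♯ minor triad (D♯, F♯, A♯); C♯4 is not a chord tone.
It is approached by step down from D♯4 and then sustained as the same pitch into the next harmony.
Arriving early and becoming a chord tone when the harmony changes — an anticipation.

C♯4 is an anticipation.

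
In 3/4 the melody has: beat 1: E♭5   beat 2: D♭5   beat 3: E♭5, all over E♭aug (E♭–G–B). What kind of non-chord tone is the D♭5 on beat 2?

Lower neighbor tone.

The harmony at that moment is E♭ augmented triad (E♭, G, B); D♭5 is not a chord tone.
It is approached by step down from E♭5 and left by step up to E♭5.
Step away and step back to the same note — a neighbor tone (lower neighbor).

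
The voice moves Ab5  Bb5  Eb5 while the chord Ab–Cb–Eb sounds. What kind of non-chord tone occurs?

The harmony at that moment is Ab minor triad (Ab, Cb, Eb); Bb5 is not a chord tone.
It is approached by step up from Ab5 and left by leap down to Eb5.
Step in, leap out — an escape tone.

Bb5 is an escape tone.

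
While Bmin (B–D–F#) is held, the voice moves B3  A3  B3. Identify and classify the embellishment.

The harmony at that moment is B minor triad (B, D, F#); A3 is not a chord tone.
It is approached by step down from B3 and left by step up to B3.
Step away and step back to the same note — a neighbor tone (lower neighbor).

A3 is a neighbor tone.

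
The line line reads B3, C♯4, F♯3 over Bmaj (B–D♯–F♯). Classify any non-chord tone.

The harmony at that moment is B major triad (B, D♯, F♯); C♯4 is not a chord tone.
It is approached by step up from B3 and left by leap down to F♯3.
Step in, leap out — an escape tone.

C♯4 is an escape tone.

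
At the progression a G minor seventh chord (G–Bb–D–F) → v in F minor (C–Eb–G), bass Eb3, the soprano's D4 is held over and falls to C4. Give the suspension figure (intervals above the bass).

At the second chord the bass is Eb3. The suspended D4 lies a seventh above the bass; after resolving down by step to C4, the interval above the bass becomes a sixth.
Suspension figures are named by those two intervals: 7–6.

7–6 suspension.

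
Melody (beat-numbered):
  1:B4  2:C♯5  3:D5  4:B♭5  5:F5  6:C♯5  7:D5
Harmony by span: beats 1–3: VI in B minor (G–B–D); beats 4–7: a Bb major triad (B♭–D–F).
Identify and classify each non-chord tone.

C♯5 (beat 2) — passing tone; C♯5 (beat 6) — appoggiatura.

The harmony at that moment is G major triad (G, B, D); C♯5 is not a chord tone.
It is approached by step up from B4 and left by step up to D5.
Step in, step out in the same direction — a passing tone.
The harmony at that moment is B♭ major triad (B♭, D, F); C♯5 is not a chord tone.
It is approached by leap down from F5 and left by step up to D5.
Leap in, step out — an appoggiatura.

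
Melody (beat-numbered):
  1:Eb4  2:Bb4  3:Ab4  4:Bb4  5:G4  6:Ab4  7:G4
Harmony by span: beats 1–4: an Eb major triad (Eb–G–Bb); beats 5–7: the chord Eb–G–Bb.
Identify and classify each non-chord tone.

Ab4 (beat 3) — neighbor tone; Ab4 (beat 6) — neighbor tone.

The harmony at that moment is Eb major triad (Eb, G, Bb); Ab4 is not a chord tone.
It is approached by step down from Bb4 and left by step up to Bb4.
Step away and step back to the same note — a neighbor tone (lower neighbor).
The harmony at that moment is Eb major triad (Eb, G, Bb); Ab4 is not a chord tone.
It is approached by step up from G4 and left by step down to G4.
Step away and step back to the same note — a neighbor tone (upper neighbor).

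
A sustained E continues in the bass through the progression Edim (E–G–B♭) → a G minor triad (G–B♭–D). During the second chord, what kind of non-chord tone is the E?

The harmony at that moment is G minor triad (G, B♭, D); E is not a chord tone.
It is held over (the same pitch as the preceding E) and then sustained as the same pitch into the next harmony.
Sustained through a change of harmony — a pedal tone.

Pedal tone (pedal point).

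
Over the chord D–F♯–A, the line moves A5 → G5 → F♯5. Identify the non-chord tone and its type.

G5 is a passing tone.

The harmony at that moment is D major triad (D, F♯, A); G5 is not a chord tone.
It is approached by step down from A5 and left by step down to F♯5.
Step in, step out in the same direction — a passing tone.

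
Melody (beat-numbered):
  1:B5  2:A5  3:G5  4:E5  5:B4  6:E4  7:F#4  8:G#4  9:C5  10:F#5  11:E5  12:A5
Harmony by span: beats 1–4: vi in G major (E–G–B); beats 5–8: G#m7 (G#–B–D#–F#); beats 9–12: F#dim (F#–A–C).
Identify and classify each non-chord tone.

A5 (beat 2) — passing tone; E4 (beat 6) — appoggiatura; E5 (beat 11) — escape tone.

The harmony at that moment is E minor triad (E, G, B); A5 is not a chord tone.
It is approached by step down from B5 and left by step down to G5.
Step in, step out in the same direction — a passing tone.
The harmony at that moment is G# minor seventh chord (G#, B, D#, F#); E4 is not a chord tone.
It is approached by leap down from B4 and left by step up to F#4.
Leap in, step out — an appoggiatura.
The harmony at that moment is F# diminished triad (F#, A, C); E5 is not a chord tone.
It is approached by step down from F#5 and left by leap up to A5.
Step in, leap out — an escape tone.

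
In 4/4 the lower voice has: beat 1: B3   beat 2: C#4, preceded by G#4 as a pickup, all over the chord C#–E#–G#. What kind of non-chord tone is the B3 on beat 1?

The harmony at that moment is C# major triad (C#, E#, G#); B3 is not a chord tone.
It is approached by leap down from G#4 and left by step up to C#4.
Leap in, step out, metrically accented — an appoggiatura.

Appoggiatura.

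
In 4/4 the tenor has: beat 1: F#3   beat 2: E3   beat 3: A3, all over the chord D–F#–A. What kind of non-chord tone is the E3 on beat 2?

The harmony at that moment is D major triad (D, F#, A); E3 is not a chord tone.
It is approached by step down from F#3 and left by leap up to A3.
Step in, leap out, on a weak beat — an escape tone.

Escape tone.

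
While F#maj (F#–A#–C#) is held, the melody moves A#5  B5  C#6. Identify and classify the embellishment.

The harmony at that moment is F# major triad (F#, A#, C#); B5 is not a chord tone.
It is approached by step up from A#5 and left by step up to C#6.
Step in, step out in the same direction — a passing tone.

B5 is a passing tone.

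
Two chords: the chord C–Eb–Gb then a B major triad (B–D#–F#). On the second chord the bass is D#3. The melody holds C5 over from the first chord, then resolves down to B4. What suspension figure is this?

7–6 suspension.

At the second chord the bass is D#3. The suspended C5 lies a seventh above the bass; after resolving down by step to B4, the interval above the bass becomes a sixth.
Suspension figures are named by those two intervals: 7–6.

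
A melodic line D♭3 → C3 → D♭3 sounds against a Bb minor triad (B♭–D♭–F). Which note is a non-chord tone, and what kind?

The harmony at that moment is B♭ minor triad (B♭, D♭, F); C3 is not a chord tone.
It is approached by step down from D♭3 and left by step up to D♭3.
Step away and step back to the same note — a neighbor tone (lower neighbor).

C3 is a neighbor tone.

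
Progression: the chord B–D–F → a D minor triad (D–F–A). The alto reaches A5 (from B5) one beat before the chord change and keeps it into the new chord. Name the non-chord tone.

The harmony at that moment is B diminished triad (B, D, F); A5 is not a chord tone.
It is approached by step down from B5 and then sustained as the same pitch into the next harmony.
Arriving early and becoming a chord tone when the harmony changes — an anticipation.

A5 is an anticipation.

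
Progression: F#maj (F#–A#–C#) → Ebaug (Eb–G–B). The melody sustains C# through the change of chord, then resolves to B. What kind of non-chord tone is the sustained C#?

C# is a suspension.

The harmony at that moment is Eb augmented triad (Eb, G, B); C# is not a chord tone.
It is held over (the same pitch as the preceding C#) and left by step down to B.
Held over from the previous chord and resolving down by step — a suspension.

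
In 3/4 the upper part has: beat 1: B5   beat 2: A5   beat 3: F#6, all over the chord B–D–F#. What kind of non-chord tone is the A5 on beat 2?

The harmony at that moment is B minor triad (B, D, F#); A5 is not a chord tone.
It is approached by step down from B5 and left by leap up to F#6.
Step in, leap out, on a weak beat — an escape tone.

Escape tone.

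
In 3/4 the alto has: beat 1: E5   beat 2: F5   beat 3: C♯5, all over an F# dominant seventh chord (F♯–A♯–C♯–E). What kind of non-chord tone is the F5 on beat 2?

Escape tone.

The harmony at that moment is F♯ dominant seventh chord (F♯, A♯, C♯, E); F5 is not a chord tone.
It is approached by step up from E5 and left by leap down to C♯5.
Step in, leap out, on a weak beat — an escape tone.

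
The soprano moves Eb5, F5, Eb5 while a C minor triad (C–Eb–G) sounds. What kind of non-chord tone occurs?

The harmony at that moment is C minor triad (C, Eb, G); F5 is not a chord tone.
It is approached by step up from Eb5 and left by step down to Eb5.
Step away and step back to the same note — a neighbor tone (upper neighbor).

F5 is a neighbor tone.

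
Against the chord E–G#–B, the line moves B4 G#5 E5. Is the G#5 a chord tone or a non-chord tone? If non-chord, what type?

E major triad contains E, G#, B; G# is the third, so it is a chord tone.

Chord tone (the third of E major triad).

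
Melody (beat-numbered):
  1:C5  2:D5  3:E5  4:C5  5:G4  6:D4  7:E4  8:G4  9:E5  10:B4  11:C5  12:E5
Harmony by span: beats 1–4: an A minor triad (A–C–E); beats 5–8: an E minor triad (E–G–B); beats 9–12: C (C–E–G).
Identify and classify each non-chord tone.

The harmony at that moment is A minor triad (A, C, E); D5 is not a chord tone.
It is approached by step up from C5 and left by step up to E5.
Step in, step out in the same direction — a passing tone.
The harmony at that moment is E minor triad (E, G, B); D4 is not a chord tone.
It is approached by leap down from G4 and left by step up to E4.
Leap in, step out — an appoggiatura.
The harmony at that moment is C major triad (C, E, G); B4 is not a chord tone.
It is approached by leap down from E5 and left by step up to C5.
Leap in, step out — an appoggiatura.

D5 (beat 2) — passing tone; D4 (beat 6) — appoggiatura; B4 (beat 10) — appoggiatura.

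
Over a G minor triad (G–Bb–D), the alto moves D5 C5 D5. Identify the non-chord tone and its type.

The harmony at that moment is G minor triad (G, Bb, D); C5 is not a chord tone.
It is approached by step down from D5 and left by step up to D5.
Step away and step back to the same note — a neighbor tone (lower neighbor).

C5 is a neighbor tone.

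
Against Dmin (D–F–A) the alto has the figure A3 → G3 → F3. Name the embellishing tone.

G3 is a passing tone.

The harmony at that moment is D minor triad (D, F, A); G3 is not a chord tone.
It is approached by step down from A3 and left by step down to F3.
Step in, step out in the same direction — a passing tone.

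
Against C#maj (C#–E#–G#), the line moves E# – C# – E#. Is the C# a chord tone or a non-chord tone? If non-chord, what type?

C# major triad contains C#, E#, G#; C# is the root, so it is a chord tone.

Chord tone (the root of C# major triad).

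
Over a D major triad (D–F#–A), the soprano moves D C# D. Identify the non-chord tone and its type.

The harmony at that moment is D major triad (D, F#, A); C# is not a chord tone.
It is approached by step down from D and left by step up to D.
Step away and step back to the same note — a neighbor tone (lower neighbor).

C# is a neighbor tone.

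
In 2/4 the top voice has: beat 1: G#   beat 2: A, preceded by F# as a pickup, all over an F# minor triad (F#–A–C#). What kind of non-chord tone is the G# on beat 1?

The harmony at that moment is F# minor triad (F#, A, C#); G# is not a chord tone.
It is approached by step up from F# and left by step up to A.
Step in, step out in the same direction — a passing tone.

Passing tone.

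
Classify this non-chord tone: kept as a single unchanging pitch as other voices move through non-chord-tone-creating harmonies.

Pedal tone.

Approach: none. Departure: none — a single pitch is sustained while the chords change around it, passing through harmonies that do not contain it.
No melodic motion at all; the dissonance is created entirely by the moving harmonies against the stationary note — a pedal tone (pedal point).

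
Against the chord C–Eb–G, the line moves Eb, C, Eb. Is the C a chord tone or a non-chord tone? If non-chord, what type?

Chord tone (the root of C minor triad).

C minor triad contains C, Eb, G; C is the root, so it is a chord tone.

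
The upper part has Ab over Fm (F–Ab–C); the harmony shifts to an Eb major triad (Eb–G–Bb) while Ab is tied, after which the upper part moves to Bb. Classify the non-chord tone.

The harmony at that moment is Eb major triad (Eb, G, Bb); Ab is not a chord tone.
It is held over (the same pitch as the preceding Ab) and left by step up to Bb.
Held over from the previous chord and resolving up by step — a retardation.

Ab is a retardation.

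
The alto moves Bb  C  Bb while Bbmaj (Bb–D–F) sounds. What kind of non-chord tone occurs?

C is a neighbor tone.

The harmony at that moment is Bb major triad (Bb, D, F); C is not a chord tone.
It is approached by step up from Bb and left by step down to Bb.
Step away and step back to the same note — a neighbor tone (upper neighbor).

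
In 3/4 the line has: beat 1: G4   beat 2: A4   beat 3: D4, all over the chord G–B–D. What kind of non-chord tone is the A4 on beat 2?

The harmony at that moment is G major triad (G, B, D); A4 is not a chord tone.
It is approached by step up from G4 and left by leap down to D4.
Step in, leap out, on a weak beat — an escape tone.

Escape tone.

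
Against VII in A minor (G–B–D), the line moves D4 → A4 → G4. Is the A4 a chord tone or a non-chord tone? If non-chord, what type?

Non-chord tone — an appoggiatura.

The harmony at that moment is G major triad (G, B, D); A4 is not a chord tone.
It is approached by leap up from D4 and left by step down to G4.
Leap in, step out — an appoggiatura.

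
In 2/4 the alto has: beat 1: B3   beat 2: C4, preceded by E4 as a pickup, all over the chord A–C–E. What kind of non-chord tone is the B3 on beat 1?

The harmony at that moment is A minor triad (A, C, E); B3 is not a chord tone.
It is approached by leap down from E4 and left by step up to C4.
Leap in, step out, metrically accented — an appoggiatura.

Appoggiatura.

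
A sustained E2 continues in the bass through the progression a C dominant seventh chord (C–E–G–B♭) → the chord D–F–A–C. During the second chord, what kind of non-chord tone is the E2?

Pedal tone (pedal point).

The harmony at that moment is D minor seventh chord (D, F, A, C); E2 is not a chord tone.
It is held over (the same pitch as the preceding E2) and then sustained as the same pitch into the next harmony.
Sustained through a change of harmony — a pedal tone.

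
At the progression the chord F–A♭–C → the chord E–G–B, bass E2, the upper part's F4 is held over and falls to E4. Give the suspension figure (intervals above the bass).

9–8 suspension.

At the second chord the bass is E2. The suspended F4 lies a ninth above the bass; after resolving down by step to E4, the interval above the bass becomes an octave.
Suspension figures are named by those two intervals: 9–8.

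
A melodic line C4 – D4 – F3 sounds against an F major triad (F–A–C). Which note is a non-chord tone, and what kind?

The harmony at that moment is F major triad (F, A, C); D4 is not a chord tone.
It is approached by step up from C4 and left by leap down to F3.
Step in, leap out — an escape tone.

D4 is an escape tone.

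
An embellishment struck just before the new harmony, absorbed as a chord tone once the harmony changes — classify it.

Anticipation.

Approach: ahead of the chord change (typically by step), so it is dissonant against the current harmony. Departure: none — the same pitch is restated or held and is a chord tone of the new harmony.
Dissonant first, consonant once the harmony catches up: the note simply arrives early — an anticipation. (The reverse timing, consonant first and dissonant after the change, would be a suspension or retardation.)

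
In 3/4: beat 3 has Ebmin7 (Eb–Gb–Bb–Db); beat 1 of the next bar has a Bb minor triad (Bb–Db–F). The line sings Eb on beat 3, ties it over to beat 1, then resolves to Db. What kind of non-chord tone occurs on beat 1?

Suspension.

The harmony at that moment is Bb minor triad (Bb, Db, F); Eb is not a chord tone.
It is held over (the same pitch as the preceding Eb) and left by step down to Db.
Held over from the previous chord and resolving down by step — a suspension.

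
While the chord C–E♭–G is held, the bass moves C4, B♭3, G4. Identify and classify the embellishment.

The harmony at that moment is C minor triad (C, E♭, G); B♭3 is not a chord tone.
It is approached by step down from C4 and left by leap up to G4.
Step in, leap out — an escape tone.

B♭3 is an escape tone.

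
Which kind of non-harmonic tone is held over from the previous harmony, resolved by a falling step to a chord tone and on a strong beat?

Approach: by preparation — the pitch is first a chord tone, then held (tied or repeated) while the harmony changes under it. Departure: down by step. Metric position: strong.
A prepared dissonance that resolves downward by step — a suspension. (The same figure resolving upward would be a retardation.)

Suspension.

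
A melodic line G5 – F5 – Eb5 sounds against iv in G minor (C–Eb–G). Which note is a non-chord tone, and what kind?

F5 is a passing tone.

The harmony at that moment is C minor triad (C, Eb, G); F5 is not a chord tone.
It is approached by step down from G5 and left by step down to Eb5.
Step in, step out in the same direction — a passing tone.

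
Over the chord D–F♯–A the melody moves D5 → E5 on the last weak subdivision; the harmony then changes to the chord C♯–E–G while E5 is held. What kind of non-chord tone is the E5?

The harmony at that moment is D major triad (D, F♯, A); E5 is not a chord tone.
It is approached by step up from D5 and then sustained as the same pitch into the next harmony.
Arriving early and becoming a chord tone when the harmony changes — an anticipation.

E5 is an anticipation.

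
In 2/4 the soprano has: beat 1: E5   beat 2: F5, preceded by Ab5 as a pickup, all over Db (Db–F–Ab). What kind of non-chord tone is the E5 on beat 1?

The harmony at that moment is Db major triad (Db, F, Ab); E5 is not a chord tone.
It is approached by leap down from Ab5 and left by step up to F5.
Leap in, step out, metrically accented — an appoggiatura.

Appoggiatura.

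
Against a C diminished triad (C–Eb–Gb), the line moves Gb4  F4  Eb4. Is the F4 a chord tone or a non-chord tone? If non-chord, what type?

The harmony at that moment is C diminished triad (C, Eb, Gb); F4 is not a chord tone.
It is approached by step down from Gb4 and left by step down to Eb4.
Step in, step out in the same direction — a passing tone.

Non-chord tone — a passing tone.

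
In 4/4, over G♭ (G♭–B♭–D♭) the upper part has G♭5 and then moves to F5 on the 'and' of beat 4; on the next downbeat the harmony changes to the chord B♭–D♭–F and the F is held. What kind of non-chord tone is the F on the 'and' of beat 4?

Anticipation.

The harmony at that moment is G♭ major triad (G♭, B♭, D♭); F5 is not a chord tone.
It is approached by step down from G♭5 and then sustained as the same pitch into the next harmony.
Arriving early and becoming a chord tone when the harmony changes — an anticipation.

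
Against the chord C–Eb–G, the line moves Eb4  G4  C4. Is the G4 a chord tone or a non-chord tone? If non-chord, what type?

C minor triad contains C, Eb, G; G is the fifth, so it is a chord tone.

Chord tone (the fifth of C minor triad).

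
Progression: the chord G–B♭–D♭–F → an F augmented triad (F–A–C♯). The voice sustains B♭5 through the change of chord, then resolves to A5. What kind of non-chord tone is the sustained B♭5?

B♭5 is a suspension.

The harmony at that moment is F augmented triad (F, A, C♯); B♭5 is not a chord tone.
It is held over (the same pitch as the preceding B♭5) and left by step down to A5.
Held over from the previous chord and resolving down by step — a suspension.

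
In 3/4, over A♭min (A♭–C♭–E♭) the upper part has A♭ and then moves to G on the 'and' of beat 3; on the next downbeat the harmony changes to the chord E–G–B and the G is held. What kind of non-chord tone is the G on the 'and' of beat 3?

The harmony at that moment is A♭ minor triad (A♭, C♭, E♭); G is not a chord tone.
It is approached by step down from A♭ and then sustained as the same pitch into the next harmony.
Arriving early and becoming a chord tone when the harmony changes — an anticipation.

Anticipation.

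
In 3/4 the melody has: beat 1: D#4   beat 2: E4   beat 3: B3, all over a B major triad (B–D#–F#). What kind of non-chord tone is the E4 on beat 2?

The harmony at that moment is B major triad (B, D#, F#); E4 is not a chord tone.
It is approached by step up from D#4 and left by leap down to B3.
Step in, leap out, on a weak beat — an escape tone.

Escape tone.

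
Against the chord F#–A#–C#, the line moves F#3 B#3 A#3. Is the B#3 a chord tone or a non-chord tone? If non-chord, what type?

The harmony at that moment is F# major triad (F#, A#, C#); B#3 is not a chord tone.
It is approached by leap up from F#3 and left by step down to A#3.
Leap in, step out — an appoggiatura.

Non-chord tone — an appoggiatura.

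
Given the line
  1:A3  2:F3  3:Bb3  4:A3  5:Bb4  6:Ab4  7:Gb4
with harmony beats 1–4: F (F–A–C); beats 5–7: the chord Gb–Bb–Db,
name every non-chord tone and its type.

Bb3 (beat 3) — appoggiatura; Ab4 (beat 6) — passing tone.

The harmony at that moment is F major triad (F, A, C); Bb3 is not a chord tone.
It is approached by leap up from F3 and left by step down to A3.
Leap in, step out — an appoggiatura.
The harmony at that moment is Gb major triad (Gb, Bb, Db); Ab4 is not a chord tone.
It is approached by step down from Bb4 and left by step down to Gb4.
Step in, step out in the same direction — a passing tone.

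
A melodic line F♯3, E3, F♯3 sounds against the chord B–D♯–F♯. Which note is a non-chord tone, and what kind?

The harmony at that moment is B major triad (B, D♯, F♯); E3 is not a chord tone.
It is approached by step down from F♯3 and left by step up to F♯3.
Step away and step back to the same note — a neighbor tone (lower neighbor).

E3 is a neighbor tone.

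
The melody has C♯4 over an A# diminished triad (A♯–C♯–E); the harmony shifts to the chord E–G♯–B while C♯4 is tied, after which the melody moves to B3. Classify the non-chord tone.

C♯4 is a suspension.

The harmony at that moment is E major triad (E, G♯, B); C♯4 is not a chord tone.
It is held over (the same pitch as the preceding C♯4) and left by step down to B3.
Held over from the previous chord and resolving down by step — a suspension.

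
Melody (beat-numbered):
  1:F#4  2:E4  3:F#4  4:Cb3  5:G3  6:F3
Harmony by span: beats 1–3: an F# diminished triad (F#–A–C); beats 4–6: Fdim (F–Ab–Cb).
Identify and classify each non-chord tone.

E4 (beat 2) — neighbor tone; G3 (beat 5) — appoggiatura.

The harmony at that moment is F# diminished triad (F#, A, C); E4 is not a chord tone.
It is approached by step down from F#4 and left by step up to F#4.
Step away and step back to the same note — a neighbor tone (lower neighbor).
The harmony at that moment is F diminished triad (F, Ab, Cb); G3 is not a chord tone.
It is approached by leap up from Cb3 and left by step down to F3.
Leap in, step out — an appoggiatura.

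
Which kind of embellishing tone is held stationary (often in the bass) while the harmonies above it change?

Pedal tone.

Approach: none. Departure: none — a single pitch is sustained while the chords change around it, passing through harmonies that do not contain it.
No melodic motion at all; the dissonance is created entirely by the moving harmonies against the stationary note — a pedal tone (pedal point).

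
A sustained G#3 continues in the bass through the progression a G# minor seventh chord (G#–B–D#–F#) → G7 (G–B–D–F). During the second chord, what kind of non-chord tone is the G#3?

Pedal tone (pedal point).

The harmony at that moment is G dominant seventh chord (G, B, D, F); G#3 is not a chord tone.
It is held over (the same pitch as the preceding G#3) and then sustained as the same pitch into the next harmony.
Sustained through a change of harmony — a pedal tone.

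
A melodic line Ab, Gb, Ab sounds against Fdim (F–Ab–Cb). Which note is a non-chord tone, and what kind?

Gb is a neighbor tone.

The harmony at that moment is F diminished triad (F, Ab, Cb); Gb is not a chord tone.
It is approached by step down from Ab and left by step up to Ab.
Step away and step back to the same note — a neighbor tone (lower neighbor).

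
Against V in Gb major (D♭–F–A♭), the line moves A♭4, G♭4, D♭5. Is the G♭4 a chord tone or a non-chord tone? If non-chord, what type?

The harmony at that moment is D♭ major triad (D♭, F, A♭); G♭4 is not a chord tone.
It is approached by step down from A♭4 and left by leap up to D♭5.
Step in, leap out — an escape tone.

Non-chord tone — an escape tone.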